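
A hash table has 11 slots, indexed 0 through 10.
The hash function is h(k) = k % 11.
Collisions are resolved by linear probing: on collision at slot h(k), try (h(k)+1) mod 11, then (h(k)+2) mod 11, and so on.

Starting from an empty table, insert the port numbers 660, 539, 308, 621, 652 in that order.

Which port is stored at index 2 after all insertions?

308

660: h=0 -> slot 0
539: h=0, probe 0,1 -> slot 1
308: h=0, probe 0,1,2 -> slot 2
621: h=5 -> slot 5
652: h=3 -> slot 3
Table: [660, 539, 308, 652, —, 621, —, —, —, —, —]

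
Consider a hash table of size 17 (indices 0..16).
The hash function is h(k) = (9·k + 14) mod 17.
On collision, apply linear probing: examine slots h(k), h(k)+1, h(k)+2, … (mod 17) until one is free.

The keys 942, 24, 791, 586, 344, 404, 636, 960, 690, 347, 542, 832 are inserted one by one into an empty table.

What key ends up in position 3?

Insert 942: h=9, slot 9 empty => index 9.
Insert 24: h=9, slot 9 occupied => index 10.
Insert 791: h=10, slot 10 occupied => index 11.
Insert 586: h=1, slot 1 empty => index 1.
Insert 344: h=16, slot 16 empty => index 16.
Insert 404: h=12, slot 12 empty => index 12.
Insert 636: h=9, slots 9,10,11,12 occupied => index 13.
Insert 960: h=1, slot 1 occupied => index 2.
Insert 690: h=2, slot 2 occupied => index 3.
Insert 347: h=9, slots 9,10,11,12,13 occupied => index 14.
Insert 542: h=13, slots 13,14 occupied => index 15.
Insert 832: h=5, slot 5 empty => index 5.
Table: [-, 586, 960, 690, -, 832, -, -, -, 942, 24, 791, 404, 636, 347, 542, 344]

690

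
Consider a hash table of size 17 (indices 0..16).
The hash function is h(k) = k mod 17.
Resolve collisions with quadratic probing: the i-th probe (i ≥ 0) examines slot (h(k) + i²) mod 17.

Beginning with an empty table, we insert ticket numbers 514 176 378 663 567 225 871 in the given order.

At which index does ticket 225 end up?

8

514: h=4 -> slot 4
176: h=6 -> slot 6
378: h=4, probe 4,5 -> slot 5
663: h=0 -> slot 0
567: h=6, probe 6,7 -> slot 7
225: h=4, probe 4,5,8 -> slot 8
871: h=4, probe 4,5,8,13 -> slot 13
Table: [663, _, _, _, 514, 378, 176, 567, 225, _, _, _, _, 871, _, _, _]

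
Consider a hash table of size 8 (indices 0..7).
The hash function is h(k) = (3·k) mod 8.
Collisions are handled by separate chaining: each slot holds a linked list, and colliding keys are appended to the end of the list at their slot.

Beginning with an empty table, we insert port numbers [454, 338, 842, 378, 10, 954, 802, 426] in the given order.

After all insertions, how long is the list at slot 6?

454 → bucket 2
338 → bucket 6
842 → bucket 6 (collision)
378 → bucket 6 (collision)
10 → bucket 6 (collision)
954 → bucket 6 (collision)
802 → bucket 6 (collision)
426 → bucket 6 (collision)
Final buckets:
0: —
1: —
2: 454
3: —
4: —
5: —
6: 338 -> 842 -> 378 -> 10 -> 954 -> 802 -> 426
7: —

7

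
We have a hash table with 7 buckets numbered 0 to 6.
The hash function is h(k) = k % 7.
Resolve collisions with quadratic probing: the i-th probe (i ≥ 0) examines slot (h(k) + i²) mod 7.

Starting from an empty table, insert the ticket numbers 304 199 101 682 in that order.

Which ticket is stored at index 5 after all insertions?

682

304: h=3 -> slot 3
199: h=3, probe 3,4 -> slot 4
101: h=3, probe 3,4,0 -> slot 0
682: h=3, probe 3,4,0,5 -> slot 5
Table: [101, ., ., 304, 199, 682, .]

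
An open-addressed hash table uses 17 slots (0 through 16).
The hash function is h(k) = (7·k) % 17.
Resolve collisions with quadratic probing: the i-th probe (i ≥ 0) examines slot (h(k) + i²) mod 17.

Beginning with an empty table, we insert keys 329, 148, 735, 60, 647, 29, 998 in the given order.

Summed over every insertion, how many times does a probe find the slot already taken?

329 hashes to 8; slot 8 is free => place at 8.
148 hashes to 16; slot 16 is free => place at 16.
735 hashes to 11; slot 11 is free => place at 11.
60 hashes to 12; slot 12 is free => place at 12.
647 hashes to 7; slot 7 is free => place at 7.
29 hashes to 16; 16 taken => place at 0.
998 hashes to 16; 16,0 taken => place at 3.
Table: [29, —, —, 998, —, —, —, 647, 329, —, —, 735, 60, —, —, —, 148]

3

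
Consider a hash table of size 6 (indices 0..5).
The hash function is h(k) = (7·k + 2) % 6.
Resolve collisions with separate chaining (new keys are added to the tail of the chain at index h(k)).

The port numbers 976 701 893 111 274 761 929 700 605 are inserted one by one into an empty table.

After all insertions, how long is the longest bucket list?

Insert 976: h=0, bucket 0 empty -> new chain.
Insert 701: h=1, bucket 1 empty -> new chain.
Insert 893: h=1, bucket 1 nonempty -> append to chain.
Insert 111: h=5, bucket 5 empty -> new chain.
Insert 274: h=0, bucket 0 nonempty -> append to chain.
Insert 761: h=1, bucket 1 nonempty -> append to chain.
Insert 929: h=1, bucket 1 nonempty -> append to chain.
Insert 700: h=0, bucket 0 nonempty -> append to chain.
Insert 605: h=1, bucket 1 nonempty -> append to chain.
Final buckets:
0: 976 -> 274 -> 700
1: 701 -> 893 -> 761 -> 929 -> 605
2: ∅
3: ∅
4: ∅
5: 111

5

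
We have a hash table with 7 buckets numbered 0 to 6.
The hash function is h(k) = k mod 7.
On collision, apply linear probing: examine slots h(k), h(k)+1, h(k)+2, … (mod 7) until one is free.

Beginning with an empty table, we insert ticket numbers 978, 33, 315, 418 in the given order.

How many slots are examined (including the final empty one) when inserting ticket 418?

978 hashes to 5; slot 5 is free -> place at 5.
33 hashes to 5; 5 taken -> place at 6.
315 hashes to 0; slot 0 is free -> place at 0.
418 hashes to 5; 5,6,0 taken -> place at 1.
Table: [315, 418, ∅, ∅, ∅, 978, 33]

4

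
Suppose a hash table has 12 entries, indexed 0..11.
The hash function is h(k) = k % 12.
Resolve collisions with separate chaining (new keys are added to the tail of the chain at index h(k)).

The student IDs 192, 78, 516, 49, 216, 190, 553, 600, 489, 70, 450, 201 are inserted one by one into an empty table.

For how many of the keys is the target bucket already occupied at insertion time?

Insert 192: h=0, bucket 0 empty → new chain.
Insert 78: h=6, bucket 6 empty → new chain.
Insert 516: h=0, bucket 0 nonempty → append to chain.
Insert 49: h=1, bucket 1 empty → new chain.
Insert 216: h=0, bucket 0 nonempty → append to chain.
Insert 190: h=10, bucket 10 empty → new chain.
Insert 553: h=1, bucket 1 nonempty → append to chain.
Insert 600: h=0, bucket 0 nonempty → append to chain.
Insert 489: h=9, bucket 9 empty → new chain.
Insert 70: h=10, bucket 10 nonempty → append to chain.
Insert 450: h=6, bucket 6 nonempty → append to chain.
Insert 201: h=9, bucket 9 nonempty → append to chain.
Final buckets:
0: 192 -> 516 -> 216 -> 600
1: 49 -> 553
2: -
3: -
4: -
5: -
6: 78 -> 450
7: -
8: -
9: 489 -> 201
10: 190 -> 70
11: -

7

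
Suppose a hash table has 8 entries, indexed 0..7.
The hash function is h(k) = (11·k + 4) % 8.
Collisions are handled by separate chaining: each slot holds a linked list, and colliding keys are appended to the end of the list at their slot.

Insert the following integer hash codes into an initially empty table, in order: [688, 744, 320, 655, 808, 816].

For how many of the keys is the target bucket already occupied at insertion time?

4

688 -> bucket 4
744 -> bucket 4 (collision)
320 -> bucket 4 (collision)
655 -> bucket 1
808 -> bucket 4 (collision)
816 -> bucket 4 (collision)
Final buckets:
0: .
1: 655
2: .
3: .
4: 688 -> 744 -> 320 -> 808 -> 816
5: .
6: .
7: .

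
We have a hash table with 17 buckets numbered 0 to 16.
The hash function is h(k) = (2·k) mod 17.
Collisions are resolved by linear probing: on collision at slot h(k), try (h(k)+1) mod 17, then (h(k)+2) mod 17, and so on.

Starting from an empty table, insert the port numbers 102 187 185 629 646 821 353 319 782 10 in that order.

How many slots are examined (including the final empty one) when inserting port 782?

5

102 hashes to 0; slot 0 is free -> place at 0.
187 hashes to 0; 0 taken -> place at 1.
185 hashes to 13; slot 13 is free -> place at 13.
629 hashes to 0; 0,1 taken -> place at 2.
646 hashes to 0; 0,1,2 taken -> place at 3.
821 hashes to 10; slot 10 is free -> place at 10.
353 hashes to 9; slot 9 is free -> place at 9.
319 hashes to 9; 9,10 taken -> place at 11.
782 hashes to 0; 0,1,2,3 taken -> place at 4.
10 hashes to 3; 3,4 taken -> place at 5.
Table: [102, 187, 629, 646, 782, 10, ∅, ∅, ∅, 353, 821, 319, ∅, 185, ∅, ∅, ∅]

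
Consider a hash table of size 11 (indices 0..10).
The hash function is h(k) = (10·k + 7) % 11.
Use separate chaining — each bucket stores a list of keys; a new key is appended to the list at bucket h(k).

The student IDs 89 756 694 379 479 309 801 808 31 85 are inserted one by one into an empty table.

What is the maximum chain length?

89 -> bucket 6
756 -> bucket 10
694 -> bucket 6 (collision)
379 -> bucket 2
479 -> bucket 1
309 -> bucket 6 (collision)
801 -> bucket 9
808 -> bucket 2 (collision)
31 -> bucket 9 (collision)
85 -> bucket 10 (collision)
Final buckets:
0: -
1: 479
2: 379 -> 808
3: -
4: -
5: -
6: 89 -> 694 -> 309
7: -
8: -
9: 801 -> 31
10: 756 -> 85

3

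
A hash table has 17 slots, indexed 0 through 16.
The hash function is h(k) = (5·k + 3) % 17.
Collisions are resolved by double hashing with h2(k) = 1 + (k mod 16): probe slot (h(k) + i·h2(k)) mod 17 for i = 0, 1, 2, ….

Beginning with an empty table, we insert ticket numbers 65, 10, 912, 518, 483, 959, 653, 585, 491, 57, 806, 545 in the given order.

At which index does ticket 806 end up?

11

65 hashes to 5; slot 5 is free => place at 5.
10 hashes to 2; slot 2 is free => place at 2.
912 hashes to 7; slot 7 is free => place at 7.
518 hashes to 9; slot 9 is free => place at 9.
483 hashes to 4; slot 4 is free => place at 4.
959 hashes to 4, h2=16; 4 taken => place at 3.
653 hashes to 4, h2=14; 4 taken => place at 1.
585 hashes to 4, h2=10; 4 taken => place at 14.
491 hashes to 10; slot 10 is free => place at 10.
57 hashes to 16; slot 16 is free => place at 16.
806 hashes to 4, h2=7; 4 taken => place at 11.
545 hashes to 8; slot 8 is free => place at 8.
Table: [—, 653, 10, 959, 483, 65, —, 912, 545, 518, 491, 806, —, —, 585, —, 57]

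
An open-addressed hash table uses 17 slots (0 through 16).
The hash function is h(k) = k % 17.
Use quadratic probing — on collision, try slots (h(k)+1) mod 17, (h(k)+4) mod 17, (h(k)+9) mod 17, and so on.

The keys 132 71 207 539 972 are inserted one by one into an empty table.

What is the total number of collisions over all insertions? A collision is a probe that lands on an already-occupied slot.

Insert 132: h=13, slot 13 empty → index 13.
Insert 71: h=3, slot 3 empty → index 3.
Insert 207: h=3, slot 3 occupied → index 4.
Insert 539: h=12, slot 12 empty → index 12.
Insert 972: h=3, slots 3,4 occupied → index 7.
Table: [∅, ∅, ∅, 71, 207, ∅, ∅, 972, ∅, ∅, ∅, ∅, 539, 132, ∅, ∅, ∅]

3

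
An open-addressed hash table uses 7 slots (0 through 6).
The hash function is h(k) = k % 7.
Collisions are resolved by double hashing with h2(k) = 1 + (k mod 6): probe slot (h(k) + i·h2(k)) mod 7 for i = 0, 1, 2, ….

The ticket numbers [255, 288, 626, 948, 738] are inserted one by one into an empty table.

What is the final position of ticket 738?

255 hashes to 3; slot 3 is free -> place at 3.
288 hashes to 1; slot 1 is free -> place at 1.
626 hashes to 3, h2=3; 3 taken -> place at 6.
948 hashes to 3, h2=1; 3 taken -> place at 4.
738 hashes to 3, h2=1; 3,4 taken -> place at 5.
Table: [_, 288, _, 255, 948, 738, 626]

5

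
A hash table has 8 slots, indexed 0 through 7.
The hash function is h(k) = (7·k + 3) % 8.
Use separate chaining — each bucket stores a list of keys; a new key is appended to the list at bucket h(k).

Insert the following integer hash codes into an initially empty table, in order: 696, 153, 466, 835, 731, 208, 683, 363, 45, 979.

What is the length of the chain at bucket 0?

696 -> bucket 3
153 -> bucket 2
466 -> bucket 1
835 -> bucket 0
731 -> bucket 0 (collision)
208 -> bucket 3 (collision)
683 -> bucket 0 (collision)
363 -> bucket 0 (collision)
45 -> bucket 6
979 -> bucket 0 (collision)
Final buckets:
0: 835 -> 731 -> 683 -> 363 -> 979
1: 466
2: 153
3: 696 -> 208
4: ∅
5: ∅
6: 45
7: ∅

5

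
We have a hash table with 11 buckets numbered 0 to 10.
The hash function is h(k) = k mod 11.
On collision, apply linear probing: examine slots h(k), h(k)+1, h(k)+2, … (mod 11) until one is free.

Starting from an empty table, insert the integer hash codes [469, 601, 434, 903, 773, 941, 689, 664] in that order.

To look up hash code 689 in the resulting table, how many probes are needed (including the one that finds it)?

3

469: h=7 => slot 7
601: h=7, probe 7,8 => slot 8
434: h=5 => slot 5
903: h=1 => slot 1
773: h=3 => slot 3
941: h=6 => slot 6
689: h=7, probe 7,8,9 => slot 9
664: h=4 => slot 4
Table: [., 903, ., 773, 664, 434, 941, 469, 601, 689, .]
Lookup 689: h=7, probe 7,8,9 → found at 9.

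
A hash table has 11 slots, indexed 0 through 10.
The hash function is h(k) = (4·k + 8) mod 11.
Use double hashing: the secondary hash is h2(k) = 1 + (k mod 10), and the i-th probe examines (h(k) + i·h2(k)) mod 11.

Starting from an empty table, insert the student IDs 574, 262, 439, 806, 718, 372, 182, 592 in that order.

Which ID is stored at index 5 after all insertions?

574: h=5 → slot 5
262: h=0 → slot 0
439: h=4 → slot 4
806: h=9 → slot 9
718: h=9, h2=9, probe 9,7 → slot 7
372: h=0, h2=3, probe 0,3 → slot 3
182: h=10 → slot 10
592: h=0, h2=3, probe 0,3,6 → slot 6
Table: [262, ., ., 372, 439, 574, 592, 718, ., 806, 182]

574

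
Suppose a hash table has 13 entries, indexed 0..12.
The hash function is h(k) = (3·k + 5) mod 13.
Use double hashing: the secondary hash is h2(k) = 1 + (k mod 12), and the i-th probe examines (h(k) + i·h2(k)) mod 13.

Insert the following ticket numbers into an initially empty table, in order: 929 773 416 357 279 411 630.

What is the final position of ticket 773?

929: h=10 → slot 10
773: h=10, h2=6, probe 10,3 → slot 3
416: h=5 → slot 5
357: h=10, h2=10, probe 10,7 → slot 7
279: h=10, h2=4, probe 10,1 → slot 1
411: h=3, h2=4, probe 3,7,11 → slot 11
630: h=10, h2=7, probe 10,4 → slot 4
Table: [_, 279, _, 773, 630, 416, _, 357, _, _, 929, 411, _]

3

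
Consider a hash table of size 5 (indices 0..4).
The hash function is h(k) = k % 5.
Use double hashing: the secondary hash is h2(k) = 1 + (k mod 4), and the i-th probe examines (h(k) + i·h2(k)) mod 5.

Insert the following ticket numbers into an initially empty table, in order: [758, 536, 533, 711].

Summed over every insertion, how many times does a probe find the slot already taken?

3

758: h=3 => slot 3
536: h=1 => slot 1
533: h=3, h2=2, probe 3,0 => slot 0
711: h=1, h2=4, probe 1,0,4 => slot 4
Table: [533, 536, ., 758, 711]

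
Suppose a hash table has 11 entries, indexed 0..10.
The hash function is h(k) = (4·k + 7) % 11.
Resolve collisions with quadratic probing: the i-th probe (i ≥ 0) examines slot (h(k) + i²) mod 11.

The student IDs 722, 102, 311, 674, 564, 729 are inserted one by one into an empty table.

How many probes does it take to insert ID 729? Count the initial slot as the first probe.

6

722 hashes to 2; slot 2 is free -> place at 2.
102 hashes to 8; slot 8 is free -> place at 8.
311 hashes to 8; 8 taken -> place at 9.
674 hashes to 8; 8,9 taken -> place at 1.
564 hashes to 8; 8,9,1 taken -> place at 6.
729 hashes to 8; 8,9,1,6,2 taken -> place at 0.
Table: [729, 674, 722, —, —, —, 564, —, 102, 311, —]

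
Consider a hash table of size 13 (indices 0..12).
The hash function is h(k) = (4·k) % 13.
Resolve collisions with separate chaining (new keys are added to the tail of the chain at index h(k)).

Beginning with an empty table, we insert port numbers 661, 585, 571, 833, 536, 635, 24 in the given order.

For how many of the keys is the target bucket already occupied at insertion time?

661 → bucket 5
585 → bucket 0
571 → bucket 9
833 → bucket 4
536 → bucket 12
635 → bucket 5 (collision)
24 → bucket 5 (collision)
Final buckets:
0: 585
1: _
2: _
3: _
4: 833
5: 661 -> 635 -> 24
6: _
7: _
8: _
9: 571
10: _
11: _
12: 536

2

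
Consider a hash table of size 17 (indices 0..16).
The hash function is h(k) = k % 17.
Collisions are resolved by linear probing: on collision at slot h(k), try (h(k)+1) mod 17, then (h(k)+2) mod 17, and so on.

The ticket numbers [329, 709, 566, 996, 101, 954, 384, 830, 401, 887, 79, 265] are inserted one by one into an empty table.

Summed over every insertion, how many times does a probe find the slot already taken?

15

329: h=6 -> slot 6
709: h=12 -> slot 12
566: h=5 -> slot 5
996: h=10 -> slot 10
101: h=16 -> slot 16
954: h=2 -> slot 2
384: h=10, probe 10,11 -> slot 11
830: h=14 -> slot 14
401: h=10, probe 10,11,12,13 -> slot 13
887: h=3 -> slot 3
79: h=11, probe 11,12,13,14,15 -> slot 15
265: h=10, probe 10,11,12,13,14,15,16,0 -> slot 0
Table: [265, —, 954, 887, —, 566, 329, —, —, —, 996, 384, 709, 401, 830, 79, 101]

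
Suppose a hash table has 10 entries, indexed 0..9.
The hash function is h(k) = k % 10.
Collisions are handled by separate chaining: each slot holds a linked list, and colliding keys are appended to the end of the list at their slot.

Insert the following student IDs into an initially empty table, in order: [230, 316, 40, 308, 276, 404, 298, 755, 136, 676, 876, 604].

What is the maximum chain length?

230 -> bucket 0
316 -> bucket 6
40 -> bucket 0 (collision)
308 -> bucket 8
276 -> bucket 6 (collision)
404 -> bucket 4
298 -> bucket 8 (collision)
755 -> bucket 5
136 -> bucket 6 (collision)
676 -> bucket 6 (collision)
876 -> bucket 6 (collision)
604 -> bucket 4 (collision)
Final buckets:
0: 230 -> 40
1: .
2: .
3: .
4: 404 -> 604
5: 755
6: 316 -> 276 -> 136 -> 676 -> 876
7: .
8: 308 -> 298
9: .

5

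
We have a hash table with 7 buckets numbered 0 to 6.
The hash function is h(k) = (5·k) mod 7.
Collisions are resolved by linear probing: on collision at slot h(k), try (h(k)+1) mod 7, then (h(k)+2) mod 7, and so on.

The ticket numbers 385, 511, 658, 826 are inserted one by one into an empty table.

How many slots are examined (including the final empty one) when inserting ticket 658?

3

385: h=0 => slot 0
511: h=0, probe 0,1 => slot 1
658: h=0, probe 0,1,2 => slot 2
826: h=0, probe 0,1,2,3 => slot 3
Table: [385, 511, 658, 826, —, —, —]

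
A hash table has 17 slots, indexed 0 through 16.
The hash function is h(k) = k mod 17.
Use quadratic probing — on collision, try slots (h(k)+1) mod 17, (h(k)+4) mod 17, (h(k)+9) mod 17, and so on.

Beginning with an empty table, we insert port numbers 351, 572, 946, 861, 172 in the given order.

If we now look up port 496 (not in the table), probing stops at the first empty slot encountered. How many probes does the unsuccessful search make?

2

351 hashes to 11; slot 11 is free → place at 11.
572 hashes to 11; 11 taken → place at 12.
946 hashes to 11; 11,12 taken → place at 15.
861 hashes to 11; 11,12,15 taken → place at 3.
172 hashes to 2; slot 2 is free → place at 2.
Table: [∅, ∅, 172, 861, ∅, ∅, ∅, ∅, ∅, ∅, ∅, 351, 572, ∅, ∅, 946, ∅]
Lookup 496: h=3, probe 3,4 → slot 4 empty, not found.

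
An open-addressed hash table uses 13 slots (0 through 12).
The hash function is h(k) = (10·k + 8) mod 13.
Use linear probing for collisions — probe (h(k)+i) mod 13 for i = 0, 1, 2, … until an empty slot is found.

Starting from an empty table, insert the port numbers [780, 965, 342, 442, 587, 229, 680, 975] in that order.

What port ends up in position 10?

780: h=8 -> slot 8
965: h=12 -> slot 12
342: h=9 -> slot 9
442: h=8, probe 8,9,10 -> slot 10
587: h=2 -> slot 2
229: h=10, probe 10,11 -> slot 11
680: h=9, probe 9,10,11,12,0 -> slot 0
975: h=8, probe 8,9,10,11,12,0,1 -> slot 1
Table: [680, 975, 587, —, —, —, —, —, 780, 342, 442, 229, 965]

442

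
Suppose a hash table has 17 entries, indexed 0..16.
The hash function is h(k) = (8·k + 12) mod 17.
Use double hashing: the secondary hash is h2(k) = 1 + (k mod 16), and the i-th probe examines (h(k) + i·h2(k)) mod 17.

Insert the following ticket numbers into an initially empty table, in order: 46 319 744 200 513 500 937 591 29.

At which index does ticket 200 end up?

46 hashes to 6; slot 6 is free → place at 6.
319 hashes to 14; slot 14 is free → place at 14.
744 hashes to 14, h2=9; 14,6 taken → place at 15.
200 hashes to 14, h2=9; 14,6,15 taken → place at 7.
513 hashes to 2; slot 2 is free → place at 2.
500 hashes to 0; slot 0 is free → place at 0.
937 hashes to 11; slot 11 is free → place at 11.
591 hashes to 14, h2=16; 14 taken → place at 13.
29 hashes to 6, h2=14; 6 taken → place at 3.
Table: [500, ∅, 513, 29, ∅, ∅, 46, 200, ∅, ∅, ∅, 937, ∅, 591, 319, 744, ∅]

7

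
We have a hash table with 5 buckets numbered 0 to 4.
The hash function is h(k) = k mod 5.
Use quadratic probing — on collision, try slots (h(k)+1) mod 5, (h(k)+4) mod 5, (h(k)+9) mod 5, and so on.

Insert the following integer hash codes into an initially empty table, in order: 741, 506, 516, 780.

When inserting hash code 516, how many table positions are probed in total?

3

Insert 741: h=1, slot 1 empty → index 1.
Insert 506: h=1, slot 1 occupied → index 2.
Insert 516: h=1, slots 1,2 occupied → index 0.
Insert 780: h=0, slots 0,1 occupied → index 4.
Table: [516, 741, 506, ., 780]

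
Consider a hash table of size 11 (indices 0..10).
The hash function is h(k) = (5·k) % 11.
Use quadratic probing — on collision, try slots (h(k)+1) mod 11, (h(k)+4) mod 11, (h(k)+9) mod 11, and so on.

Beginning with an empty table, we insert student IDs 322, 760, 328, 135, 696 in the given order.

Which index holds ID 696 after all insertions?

322 hashes to 4; slot 4 is free -> place at 4.
760 hashes to 5; slot 5 is free -> place at 5.
328 hashes to 1; slot 1 is free -> place at 1.
135 hashes to 4; 4,5 taken -> place at 8.
696 hashes to 4; 4,5,8 taken -> place at 2.
Table: [∅, 328, 696, ∅, 322, 760, ∅, ∅, 135, ∅, ∅]

2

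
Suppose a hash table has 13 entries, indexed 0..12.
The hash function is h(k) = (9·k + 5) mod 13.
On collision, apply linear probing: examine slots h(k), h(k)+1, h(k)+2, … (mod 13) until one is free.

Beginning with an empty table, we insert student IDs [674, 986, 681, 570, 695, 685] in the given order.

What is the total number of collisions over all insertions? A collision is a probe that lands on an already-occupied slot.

674: h=0 -> slot 0
986: h=0, probe 0,1 -> slot 1
681: h=11 -> slot 11
570: h=0, probe 0,1,2 -> slot 2
695: h=7 -> slot 7
685: h=8 -> slot 8
Table: [674, 986, 570, ∅, ∅, ∅, ∅, 695, 685, ∅, ∅, 681, ∅]

3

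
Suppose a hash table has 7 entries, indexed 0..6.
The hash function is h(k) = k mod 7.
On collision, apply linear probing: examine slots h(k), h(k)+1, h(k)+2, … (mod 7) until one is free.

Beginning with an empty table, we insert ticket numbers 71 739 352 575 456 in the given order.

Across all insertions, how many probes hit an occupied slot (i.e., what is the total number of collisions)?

6

71: h=1 => slot 1
739: h=4 => slot 4
352: h=2 => slot 2
575: h=1, probe 1,2,3 => slot 3
456: h=1, probe 1,2,3,4,5 => slot 5
Table: [_, 71, 352, 575, 739, 456, _]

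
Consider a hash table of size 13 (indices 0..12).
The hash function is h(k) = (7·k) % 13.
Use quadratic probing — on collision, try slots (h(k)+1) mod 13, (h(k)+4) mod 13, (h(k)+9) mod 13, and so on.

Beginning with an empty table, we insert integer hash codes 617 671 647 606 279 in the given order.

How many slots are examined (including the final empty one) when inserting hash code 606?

3

617 hashes to 3; slot 3 is free => place at 3.
671 hashes to 4; slot 4 is free => place at 4.
647 hashes to 5; slot 5 is free => place at 5.
606 hashes to 4; 4,5 taken => place at 8.
279 hashes to 3; 3,4 taken => place at 7.
Table: [_, _, _, 617, 671, 647, _, 279, 606, _, _, _, _]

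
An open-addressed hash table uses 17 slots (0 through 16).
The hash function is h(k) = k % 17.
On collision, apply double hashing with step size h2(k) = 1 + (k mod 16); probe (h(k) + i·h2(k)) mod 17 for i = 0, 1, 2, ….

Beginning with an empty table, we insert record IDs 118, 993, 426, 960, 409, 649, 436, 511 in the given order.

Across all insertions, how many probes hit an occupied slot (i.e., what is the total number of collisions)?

4

118: h=16 -> slot 16
993: h=7 -> slot 7
426: h=1 -> slot 1
960: h=8 -> slot 8
409: h=1, h2=10, probe 1,11 -> slot 11
649: h=3 -> slot 3
436: h=11, h2=5, probe 11,16,4 -> slot 4
511: h=1, h2=16, probe 1,0 -> slot 0
Table: [511, 426, ∅, 649, 436, ∅, ∅, 993, 960, ∅, ∅, 409, ∅, ∅, ∅, ∅, 118]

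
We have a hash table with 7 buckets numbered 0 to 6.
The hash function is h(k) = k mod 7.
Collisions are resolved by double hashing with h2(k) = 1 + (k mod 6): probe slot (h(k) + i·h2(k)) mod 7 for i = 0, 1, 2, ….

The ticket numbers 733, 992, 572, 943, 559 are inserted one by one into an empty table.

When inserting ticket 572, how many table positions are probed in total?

Insert 733: h=5, slot 5 empty => index 5.
Insert 992: h=5, h2=3, slot 5 occupied => index 1.
Insert 572: h=5, h2=3, slots 5,1 occupied => index 4.
Insert 943: h=5, h2=2, slot 5 occupied => index 0.
Insert 559: h=6, slot 6 empty => index 6.
Table: [943, 992, _, _, 572, 733, 559]

3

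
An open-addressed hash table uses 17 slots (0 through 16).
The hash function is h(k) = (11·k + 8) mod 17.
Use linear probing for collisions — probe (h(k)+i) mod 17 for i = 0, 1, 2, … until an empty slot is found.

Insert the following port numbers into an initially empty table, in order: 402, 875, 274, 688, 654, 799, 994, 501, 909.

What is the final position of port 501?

16

402 hashes to 10; slot 10 is free => place at 10.
875 hashes to 11; slot 11 is free => place at 11.
274 hashes to 13; slot 13 is free => place at 13.
688 hashes to 11; 11 taken => place at 12.
654 hashes to 11; 11,12,13 taken => place at 14.
799 hashes to 8; slot 8 is free => place at 8.
994 hashes to 11; 11,12,13,14 taken => place at 15.
501 hashes to 11; 11,12,13,14,15 taken => place at 16.
909 hashes to 11; 11,12,13,14,15,16 taken => place at 0.
Table: [909, _, _, _, _, _, _, _, 799, _, 402, 875, 688, 274, 654, 994, 501]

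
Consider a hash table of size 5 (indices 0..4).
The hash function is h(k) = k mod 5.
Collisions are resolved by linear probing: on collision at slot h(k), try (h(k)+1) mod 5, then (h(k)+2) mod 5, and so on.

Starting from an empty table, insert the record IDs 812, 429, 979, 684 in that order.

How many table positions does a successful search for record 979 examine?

Insert 812: h=2, slot 2 empty -> index 2.
Insert 429: h=4, slot 4 empty -> index 4.
Insert 979: h=4, slot 4 occupied -> index 0.
Insert 684: h=4, slots 4,0 occupied -> index 1.
Table: [979, 684, 812, -, 429]
Lookup 979: h=4, probe 4,0 → found at 0.

2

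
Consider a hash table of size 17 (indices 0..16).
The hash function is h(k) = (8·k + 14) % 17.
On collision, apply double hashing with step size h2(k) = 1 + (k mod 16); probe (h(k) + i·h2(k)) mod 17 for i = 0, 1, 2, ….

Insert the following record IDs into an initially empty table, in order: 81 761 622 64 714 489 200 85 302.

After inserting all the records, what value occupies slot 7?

81 hashes to 16; slot 16 is free → place at 16.
761 hashes to 16, h2=10; 16 taken → place at 9.
622 hashes to 9, h2=15; 9 taken → place at 7.
64 hashes to 16, h2=1; 16 taken → place at 0.
714 hashes to 14; slot 14 is free → place at 14.
489 hashes to 16, h2=10; 16,9 taken → place at 2.
200 hashes to 16, h2=9; 16 taken → place at 8.
85 hashes to 14, h2=6; 14 taken → place at 3.
302 hashes to 16, h2=15; 16,14 taken → place at 12.
Table: [64, _, 489, 85, _, _, _, 622, 200, 761, _, _, 302, _, 714, _, 81]

622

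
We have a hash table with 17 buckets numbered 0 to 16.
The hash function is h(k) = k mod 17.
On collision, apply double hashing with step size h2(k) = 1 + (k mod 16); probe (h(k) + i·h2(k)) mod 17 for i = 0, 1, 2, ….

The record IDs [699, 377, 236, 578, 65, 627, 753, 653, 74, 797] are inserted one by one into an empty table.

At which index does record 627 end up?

6

699: h=2 → slot 2
377: h=3 → slot 3
236: h=15 → slot 15
578: h=0 → slot 0
65: h=14 → slot 14
627: h=15, h2=4, probe 15,2,6 → slot 6
753: h=5 → slot 5
653: h=7 → slot 7
74: h=6, h2=11, probe 6,0,11 → slot 11
797: h=15, h2=14, probe 15,12 → slot 12
Table: [578, -, 699, 377, -, 753, 627, 653, -, -, -, 74, 797, -, 65, 236, -]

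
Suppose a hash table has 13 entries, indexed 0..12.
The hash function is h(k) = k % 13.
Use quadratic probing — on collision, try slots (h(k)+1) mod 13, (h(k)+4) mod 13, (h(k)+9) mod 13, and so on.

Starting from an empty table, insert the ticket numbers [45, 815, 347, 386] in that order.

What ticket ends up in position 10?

347

45 hashes to 6; slot 6 is free -> place at 6.
815 hashes to 9; slot 9 is free -> place at 9.
347 hashes to 9; 9 taken -> place at 10.
386 hashes to 9; 9,10 taken -> place at 0.
Table: [386, ∅, ∅, ∅, ∅, ∅, 45, ∅, ∅, 815, 347, ∅, ∅]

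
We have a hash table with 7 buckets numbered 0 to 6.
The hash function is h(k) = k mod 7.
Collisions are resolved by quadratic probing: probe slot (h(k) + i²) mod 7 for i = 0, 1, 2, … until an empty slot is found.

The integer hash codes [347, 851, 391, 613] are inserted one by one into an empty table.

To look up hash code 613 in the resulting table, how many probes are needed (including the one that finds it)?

3

Insert 347: h=4, slot 4 empty → index 4.
Insert 851: h=4, slot 4 occupied → index 5.
Insert 391: h=6, slot 6 empty → index 6.
Insert 613: h=4, slots 4,5 occupied → index 1.
Table: [—, 613, —, —, 347, 851, 391]
Lookup 613: h=4, probe 4,5,1 → found at 1.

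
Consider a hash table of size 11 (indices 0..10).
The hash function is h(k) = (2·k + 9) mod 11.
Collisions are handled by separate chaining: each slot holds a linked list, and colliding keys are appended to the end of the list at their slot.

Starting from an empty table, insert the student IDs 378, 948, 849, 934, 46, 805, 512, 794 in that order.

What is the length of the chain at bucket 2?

5

Insert 378: h=6, bucket 6 empty -> new chain.
Insert 948: h=2, bucket 2 empty -> new chain.
Insert 849: h=2, bucket 2 nonempty -> append to chain.
Insert 934: h=7, bucket 7 empty -> new chain.
Insert 46: h=2, bucket 2 nonempty -> append to chain.
Insert 805: h=2, bucket 2 nonempty -> append to chain.
Insert 512: h=10, bucket 10 empty -> new chain.
Insert 794: h=2, bucket 2 nonempty -> append to chain.
Final buckets:
0: ∅
1: ∅
2: 948 -> 849 -> 46 -> 805 -> 794
3: ∅
4: ∅
5: ∅
6: 378
7: 934
8: ∅
9: ∅
10: 512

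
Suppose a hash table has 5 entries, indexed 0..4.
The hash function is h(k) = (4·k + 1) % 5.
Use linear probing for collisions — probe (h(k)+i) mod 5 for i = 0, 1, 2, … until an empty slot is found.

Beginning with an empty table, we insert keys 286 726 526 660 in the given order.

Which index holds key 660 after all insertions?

3

Insert 286: h=0, slot 0 empty -> index 0.
Insert 726: h=0, slot 0 occupied -> index 1.
Insert 526: h=0, slots 0,1 occupied -> index 2.
Insert 660: h=1, slots 1,2 occupied -> index 3.
Table: [286, 726, 526, 660, .]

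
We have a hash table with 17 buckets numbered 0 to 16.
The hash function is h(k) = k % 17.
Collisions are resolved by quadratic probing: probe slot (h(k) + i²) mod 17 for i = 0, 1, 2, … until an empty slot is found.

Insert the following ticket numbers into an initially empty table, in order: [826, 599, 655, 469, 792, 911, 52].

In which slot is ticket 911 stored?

2

Insert 826: h=10, slot 10 empty → index 10.
Insert 599: h=4, slot 4 empty → index 4.
Insert 655: h=9, slot 9 empty → index 9.
Insert 469: h=10, slot 10 occupied → index 11.
Insert 792: h=10, slots 10,11 occupied → index 14.
Insert 911: h=10, slots 10,11,14 occupied → index 2.
Insert 52: h=1, slot 1 empty → index 1.
Table: [∅, 52, 911, ∅, 599, ∅, ∅, ∅, ∅, 655, 826, 469, ∅, ∅, 792, ∅, ∅]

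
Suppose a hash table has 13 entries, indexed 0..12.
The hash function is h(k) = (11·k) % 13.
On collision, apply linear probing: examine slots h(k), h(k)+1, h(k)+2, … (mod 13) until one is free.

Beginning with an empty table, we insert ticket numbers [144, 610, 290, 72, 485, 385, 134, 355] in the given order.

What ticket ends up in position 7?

134

144 hashes to 11; slot 11 is free → place at 11.
610 hashes to 2; slot 2 is free → place at 2.
290 hashes to 5; slot 5 is free → place at 5.
72 hashes to 12; slot 12 is free → place at 12.
485 hashes to 5; 5 taken → place at 6.
385 hashes to 10; slot 10 is free → place at 10.
134 hashes to 5; 5,6 taken → place at 7.
355 hashes to 5; 5,6,7 taken → place at 8.
Table: [_, _, 610, _, _, 290, 485, 134, 355, _, 385, 144, 72]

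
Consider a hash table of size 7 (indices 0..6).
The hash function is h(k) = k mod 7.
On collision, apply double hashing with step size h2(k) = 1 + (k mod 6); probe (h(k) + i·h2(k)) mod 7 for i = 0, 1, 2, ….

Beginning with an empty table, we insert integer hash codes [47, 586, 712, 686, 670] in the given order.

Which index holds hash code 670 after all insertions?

6

47: h=5 → slot 5
586: h=5, h2=5, probe 5,3 → slot 3
712: h=5, h2=5, probe 5,3,1 → slot 1
686: h=0 → slot 0
670: h=5, h2=5, probe 5,3,1,6 → slot 6
Table: [686, 712, ∅, 586, ∅, 47, 670]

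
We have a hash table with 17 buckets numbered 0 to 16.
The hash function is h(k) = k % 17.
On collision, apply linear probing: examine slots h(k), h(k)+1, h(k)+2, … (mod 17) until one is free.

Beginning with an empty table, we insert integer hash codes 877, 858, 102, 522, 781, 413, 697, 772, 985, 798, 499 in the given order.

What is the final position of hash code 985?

2

877: h=10 → slot 10
858: h=8 → slot 8
102: h=0 → slot 0
522: h=12 → slot 12
781: h=16 → slot 16
413: h=5 → slot 5
697: h=0, probe 0,1 → slot 1
772: h=7 → slot 7
985: h=16, probe 16,0,1,2 → slot 2
798: h=16, probe 16,0,1,2,3 → slot 3
499: h=6 → slot 6
Table: [102, 697, 985, 798, _, 413, 499, 772, 858, _, 877, _, 522, _, _, _, 781]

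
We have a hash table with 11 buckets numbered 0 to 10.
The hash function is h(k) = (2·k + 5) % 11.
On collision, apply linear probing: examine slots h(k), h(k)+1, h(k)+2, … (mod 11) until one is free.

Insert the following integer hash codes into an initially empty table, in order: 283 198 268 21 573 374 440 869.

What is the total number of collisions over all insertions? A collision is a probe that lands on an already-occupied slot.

8

Insert 283: h=10, slot 10 empty → index 10.
Insert 198: h=5, slot 5 empty → index 5.
Insert 268: h=2, slot 2 empty → index 2.
Insert 21: h=3, slot 3 empty → index 3.
Insert 573: h=7, slot 7 empty → index 7.
Insert 374: h=5, slot 5 occupied → index 6.
Insert 440: h=5, slots 5,6,7 occupied → index 8.
Insert 869: h=5, slots 5,6,7,8 occupied → index 9.
Table: [-, -, 268, 21, -, 198, 374, 573, 440, 869, 283]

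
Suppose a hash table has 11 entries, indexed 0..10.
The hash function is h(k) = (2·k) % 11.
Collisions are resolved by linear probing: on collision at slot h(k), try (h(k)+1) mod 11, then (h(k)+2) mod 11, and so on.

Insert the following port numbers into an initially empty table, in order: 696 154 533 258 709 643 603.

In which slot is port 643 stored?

3

696 hashes to 6; slot 6 is free => place at 6.
154 hashes to 0; slot 0 is free => place at 0.
533 hashes to 10; slot 10 is free => place at 10.
258 hashes to 10; 10,0 taken => place at 1.
709 hashes to 10; 10,0,1 taken => place at 2.
643 hashes to 10; 10,0,1,2 taken => place at 3.
603 hashes to 7; slot 7 is free => place at 7.
Table: [154, 258, 709, 643, ., ., 696, 603, ., ., 533]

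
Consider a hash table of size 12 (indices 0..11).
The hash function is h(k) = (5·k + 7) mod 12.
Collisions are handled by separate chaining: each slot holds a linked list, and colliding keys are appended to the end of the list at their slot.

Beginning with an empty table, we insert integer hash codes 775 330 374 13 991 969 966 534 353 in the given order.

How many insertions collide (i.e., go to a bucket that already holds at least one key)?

775 → bucket 6
330 → bucket 1
374 → bucket 5
13 → bucket 0
991 → bucket 6 (collision)
969 → bucket 4
966 → bucket 1 (collision)
534 → bucket 1 (collision)
353 → bucket 8
Final buckets:
0: 13
1: 330 -> 966 -> 534
2: -
3: -
4: 969
5: 374
6: 775 -> 991
7: -
8: 353
9: -
10: -
11: -

3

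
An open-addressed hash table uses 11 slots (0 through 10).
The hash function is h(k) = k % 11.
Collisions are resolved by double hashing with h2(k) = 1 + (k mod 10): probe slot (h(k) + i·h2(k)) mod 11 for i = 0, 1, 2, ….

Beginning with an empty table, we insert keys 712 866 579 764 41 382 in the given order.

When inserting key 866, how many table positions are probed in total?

712 hashes to 8; slot 8 is free -> place at 8.
866 hashes to 8, h2=7; 8 taken -> place at 4.
579 hashes to 7; slot 7 is free -> place at 7.
764 hashes to 5; slot 5 is free -> place at 5.
41 hashes to 8, h2=2; 8 taken -> place at 10.
382 hashes to 8, h2=3; 8 taken -> place at 0.
Table: [382, ∅, ∅, ∅, 866, 764, ∅, 579, 712, ∅, 41]

2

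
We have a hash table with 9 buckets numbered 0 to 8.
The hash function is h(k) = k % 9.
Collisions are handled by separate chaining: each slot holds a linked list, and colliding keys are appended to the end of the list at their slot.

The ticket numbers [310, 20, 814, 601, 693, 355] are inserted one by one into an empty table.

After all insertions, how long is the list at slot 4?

3

Insert 310: h=4, bucket 4 empty → new chain.
Insert 20: h=2, bucket 2 empty → new chain.
Insert 814: h=4, bucket 4 nonempty → append to chain.
Insert 601: h=7, bucket 7 empty → new chain.
Insert 693: h=0, bucket 0 empty → new chain.
Insert 355: h=4, bucket 4 nonempty → append to chain.
Final buckets:
0: 693
1: _
2: 20
3: _
4: 310 -> 814 -> 355
5: _
6: _
7: 601
8: _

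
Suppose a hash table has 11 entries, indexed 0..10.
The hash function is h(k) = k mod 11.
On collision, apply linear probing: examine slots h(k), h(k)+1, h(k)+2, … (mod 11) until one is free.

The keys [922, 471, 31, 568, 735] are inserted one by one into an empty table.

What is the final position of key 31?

0

922: h=9 → slot 9
471: h=9, probe 9,10 → slot 10
31: h=9, probe 9,10,0 → slot 0
568: h=7 → slot 7
735: h=9, probe 9,10,0,1 → slot 1
Table: [31, 735, —, —, —, —, —, 568, —, 922, 471]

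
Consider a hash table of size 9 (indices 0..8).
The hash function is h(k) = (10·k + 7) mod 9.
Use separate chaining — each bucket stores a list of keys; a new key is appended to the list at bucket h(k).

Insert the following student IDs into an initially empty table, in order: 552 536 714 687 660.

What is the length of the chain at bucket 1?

Insert 552: h=1, bucket 1 empty -> new chain.
Insert 536: h=3, bucket 3 empty -> new chain.
Insert 714: h=1, bucket 1 nonempty -> append to chain.
Insert 687: h=1, bucket 1 nonempty -> append to chain.
Insert 660: h=1, bucket 1 nonempty -> append to chain.
Final buckets:
0: _
1: 552 -> 714 -> 687 -> 660
2: _
3: 536
4: _
5: _
6: _
7: _
8: _

4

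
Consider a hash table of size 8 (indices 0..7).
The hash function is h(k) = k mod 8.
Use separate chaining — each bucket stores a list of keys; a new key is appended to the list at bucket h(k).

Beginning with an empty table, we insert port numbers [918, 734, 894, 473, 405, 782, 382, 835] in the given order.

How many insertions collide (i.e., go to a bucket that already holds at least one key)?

4

918 → bucket 6
734 → bucket 6 (collision)
894 → bucket 6 (collision)
473 → bucket 1
405 → bucket 5
782 → bucket 6 (collision)
382 → bucket 6 (collision)
835 → bucket 3
Final buckets:
0: _
1: 473
2: _
3: 835
4: _
5: 405
6: 918 -> 734 -> 894 -> 782 -> 382
7: _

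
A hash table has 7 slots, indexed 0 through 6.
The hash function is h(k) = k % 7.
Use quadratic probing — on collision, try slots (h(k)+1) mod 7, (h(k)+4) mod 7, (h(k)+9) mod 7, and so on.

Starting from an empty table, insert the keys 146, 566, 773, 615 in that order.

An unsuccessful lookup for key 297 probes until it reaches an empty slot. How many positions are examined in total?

2

146: h=6 → slot 6
566: h=6, probe 6,0 → slot 0
773: h=3 → slot 3
615: h=6, probe 6,0,3,1 → slot 1
Table: [566, 615, ., 773, ., ., 146]
Lookup 297: h=3, probe 3,4 → slot 4 empty, not found.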